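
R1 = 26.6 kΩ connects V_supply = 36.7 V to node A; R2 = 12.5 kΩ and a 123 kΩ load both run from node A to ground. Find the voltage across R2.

V_out ≈ 11.0 V

First combine the lower leg with the load: R2 ‖ R_L = 11.35 kΩ.
Now apply the divider: V_out = 36.7 × 0.2990 = 10.97 V.
(Unloaded it would be 11.7 V; the load pulls it down.)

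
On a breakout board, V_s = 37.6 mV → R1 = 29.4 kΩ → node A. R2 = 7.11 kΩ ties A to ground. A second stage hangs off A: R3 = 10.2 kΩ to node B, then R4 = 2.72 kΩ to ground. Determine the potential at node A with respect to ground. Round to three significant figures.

Looking into the second stage from A: R3 + R4 = 12.92 kΩ appears in parallel with R2.
R2 ‖ (R3+R4) = 4.586 kΩ.
So V_A = 37.6 × 0.1349 = 5.074 mV.

V_A ≈ 5.07 mV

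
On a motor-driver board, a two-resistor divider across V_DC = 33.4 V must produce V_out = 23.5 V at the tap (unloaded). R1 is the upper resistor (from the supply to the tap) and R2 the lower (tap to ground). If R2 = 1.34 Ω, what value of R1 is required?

R1 ≈ 0.565 Ω

V_out/V_DC = R2/(R1+R2) = 0.7036.
R1 = R2·(1/k − 1) = 1.34 × 0.4213 = 0.5645 Ω.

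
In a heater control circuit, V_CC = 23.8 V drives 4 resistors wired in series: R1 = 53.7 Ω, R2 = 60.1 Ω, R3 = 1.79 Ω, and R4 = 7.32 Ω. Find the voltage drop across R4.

V ≈ 1.42 V

ΣR = 53.7 + 60.1 + 1.79 + 7.32 = 122.9 Ω.
Voltage divider: V = V_CC · (7.320 / 122.9) = 23.8 × 0.05956 = 1.417 V.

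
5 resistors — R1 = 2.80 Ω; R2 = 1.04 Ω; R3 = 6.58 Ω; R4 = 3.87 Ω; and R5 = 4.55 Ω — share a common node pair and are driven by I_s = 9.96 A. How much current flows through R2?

Total conductance ΣG = 1/2.80 + 1/1.04 + 1/6.58 + 1/3.87 + 1/4.55 = 1.949 (units of 1/Ω).
By the current-divider rule, I = I_s · G_k/ΣG = 9.96 × 0.4934 = 4.914 A.

I ≈ 4.91 A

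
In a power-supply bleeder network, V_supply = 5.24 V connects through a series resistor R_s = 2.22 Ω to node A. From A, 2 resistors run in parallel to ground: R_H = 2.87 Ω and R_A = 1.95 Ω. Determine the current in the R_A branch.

Parallel bank: R_p = 1/(1/2.87 + 1/1.95) = 1.161 Ω.
V_A by voltage divider: V_A = 5.24 × 1.161/(2.22 + 1.161) = 1.799 V.
Branch current I = V_A/R_A = 1.799/1.95 = 0.9228 A.

I ≈ 0.923 A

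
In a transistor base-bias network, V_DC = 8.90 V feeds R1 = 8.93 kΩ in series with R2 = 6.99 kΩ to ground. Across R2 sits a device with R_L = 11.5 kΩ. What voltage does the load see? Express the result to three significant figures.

V_out ≈ 2.91 V

R2 ‖ R_L = (6.99 × 11.5)/(6.99 + 11.5) = 4.347 kΩ.
Then V_out = V_DC · R2'/(R1 + R2') = 8.90 × 4.347/13.28 = 2.914 V.
(Unloaded it would be 3.91 V; the load pulls it down.)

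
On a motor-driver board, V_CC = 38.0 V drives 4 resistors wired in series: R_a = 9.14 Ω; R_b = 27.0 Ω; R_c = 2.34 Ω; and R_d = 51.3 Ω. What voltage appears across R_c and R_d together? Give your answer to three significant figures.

Series total: ΣR = 9.14 + 27.0 + 2.34 + 51.3 = 89.78 Ω.
R_{R_c..R_d} = 2.34 + 51.3 = 53.64 Ω.
By the voltage-divider rule, V = 38.0 × 53.64/89.78 = 22.70 V.

V ≈ 22.7 V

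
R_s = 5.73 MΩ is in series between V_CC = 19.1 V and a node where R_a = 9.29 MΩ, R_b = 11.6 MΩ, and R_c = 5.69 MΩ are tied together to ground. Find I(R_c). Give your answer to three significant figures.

I ≈ 1.08 µA

Equivalent of the parallel group: R_p = 2.706 MΩ.
V_A = 19.1 × 2.706/8.436 = 6.126 V.
I(R_c) = V_A / R_c = 6.126/5.69 = 1.077 µA.
(Check via current divider: I_total = 2.264 µA; share G_k/ΣG = 0.4755 → same result.)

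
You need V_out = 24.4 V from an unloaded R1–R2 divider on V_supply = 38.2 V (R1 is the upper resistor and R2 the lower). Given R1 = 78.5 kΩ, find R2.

Required fraction k = V_out/V_supply = 0.6387.
Rearranging, R2 = R1·k/(1−k) = 78.5 × 1.768 = 138.8 kΩ.

R2 ≈ 139 kΩ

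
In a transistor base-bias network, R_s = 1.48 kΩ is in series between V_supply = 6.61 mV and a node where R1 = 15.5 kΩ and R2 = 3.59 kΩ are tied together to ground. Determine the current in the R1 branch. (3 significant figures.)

I ≈ 0.283 µA

Combine the parallel branches: R_p = (1/15.5 + 1/3.59)⁻¹ = 2.915 kΩ.
V_A = 6.61 × 2.915/4.395 = 4.384 mV.
Branch current I = V_A/R1 = 4.384/15.5 = 0.2828 µA.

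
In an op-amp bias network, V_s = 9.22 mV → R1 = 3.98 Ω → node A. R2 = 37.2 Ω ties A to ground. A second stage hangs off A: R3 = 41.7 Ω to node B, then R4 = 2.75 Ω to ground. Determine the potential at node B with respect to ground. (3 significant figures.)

V_B ≈ 0.477 mV

Node A sees R2 in parallel with the series input of stage 2, R3 + R4 = 44.45 Ω.
Effective lower resistance at A: R2 ‖ 44.45 = 20.25 Ω.
So V_A = 9.22 × 0.8358 = 7.706 mV.
Then the unloaded second divider: V_B = V_A × R4/(R3+R4) = 7.706 × 0.06187 = 0.4767 mV.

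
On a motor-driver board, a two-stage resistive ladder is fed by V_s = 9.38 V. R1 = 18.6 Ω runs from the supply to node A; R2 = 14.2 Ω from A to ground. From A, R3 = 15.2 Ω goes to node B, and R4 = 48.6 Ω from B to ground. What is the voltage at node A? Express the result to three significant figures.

Node A sees R2 in parallel with the series input of stage 2, R3 + R4 = 63.80 Ω.
R2 ‖ (R3+R4) = 11.61 Ω.
V_A = 9.38 × 11.61/(18.6 + 11.61) = 3.606 V.

V_A ≈ 3.61 V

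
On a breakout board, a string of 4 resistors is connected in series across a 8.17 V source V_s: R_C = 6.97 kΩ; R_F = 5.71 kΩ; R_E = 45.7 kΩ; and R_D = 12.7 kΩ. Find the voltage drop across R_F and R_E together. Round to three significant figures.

Series total: ΣR = 6.97 + 5.71 + 45.7 + 12.7 = 71.08 kΩ.
R_{R_F..R_E} = 5.71 + 45.7 = 51.41 kΩ.
By the voltage-divider rule, V = 8.17 × 51.41/71.08 = 5.909 V.

V ≈ 5.91 V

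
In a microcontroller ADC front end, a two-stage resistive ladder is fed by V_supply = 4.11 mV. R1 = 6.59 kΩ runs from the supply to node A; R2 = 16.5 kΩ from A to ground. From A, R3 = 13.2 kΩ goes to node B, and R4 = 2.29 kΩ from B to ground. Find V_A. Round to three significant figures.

V_A ≈ 2.25 mV

Looking into the second stage from A: R3 + R4 = 15.49 kΩ appears in parallel with R2.
Effective lower resistance at A: R2 ‖ 15.49 = 7.990 kΩ.
First divider: V_A = V_supply · 7.990/(6.59 + 7.990) = 2.252 mV.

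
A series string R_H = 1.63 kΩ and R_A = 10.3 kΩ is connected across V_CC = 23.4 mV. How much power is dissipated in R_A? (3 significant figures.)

ΣR = 11.93 kΩ → I = 23.4/11.93 = 1.961 µA.
V(R_A) = I·R = 20.20 mV; P = V·I = 20.20 × 1.961 = 39.63 nW.

P ≈ 39.6 nW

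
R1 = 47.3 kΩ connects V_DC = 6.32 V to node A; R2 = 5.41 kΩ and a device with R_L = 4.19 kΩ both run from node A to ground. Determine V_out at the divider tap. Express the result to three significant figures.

R2 ‖ R_L = (5.41 × 4.19)/(5.41 + 4.19) = 2.361 kΩ.
Voltage divider with the loaded lower leg: V_out = 6.32 × 2.361/(47.3 + 2.361) = 6.32 × 0.04755 = 0.3005 V.
(Unloaded it would be 0.649 V; the load pulls it down.)

V_out ≈ 0.300 V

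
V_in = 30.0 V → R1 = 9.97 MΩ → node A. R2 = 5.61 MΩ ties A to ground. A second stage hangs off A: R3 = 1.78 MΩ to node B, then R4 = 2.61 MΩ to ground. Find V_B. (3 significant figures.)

Node A sees R2 in parallel with the series input of stage 2, R3 + R4 = 4.390 MΩ.
R2 ‖ (R3+R4) = 2.463 MΩ.
V_A = 30.0 × 2.463/(9.97 + 2.463) = 5.943 V.
V_B = V_A × 0.5945 = 3.533 V.

V_B ≈ 3.53 V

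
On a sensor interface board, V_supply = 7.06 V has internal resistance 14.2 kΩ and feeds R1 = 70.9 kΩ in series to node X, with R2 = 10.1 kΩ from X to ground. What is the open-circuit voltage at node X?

V_th ≈ 0.749 V

R1' = 14.2 + 70.9 = 85.10 kΩ (source resistance + R1).
Open-circuit (no load on X): V_th = V_supply · R2/(R1' + R2) = 7.06 × 10.1/(85.10 + 10.1) = 0.7490 V.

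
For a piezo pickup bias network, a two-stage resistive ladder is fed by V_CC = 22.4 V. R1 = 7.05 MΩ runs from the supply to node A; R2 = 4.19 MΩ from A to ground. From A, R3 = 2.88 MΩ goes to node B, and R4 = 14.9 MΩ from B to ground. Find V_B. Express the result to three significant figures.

The second stage (R3 + R4 = 17.78 MΩ) loads node A in parallel with R2.
Effective lower resistance at A: R2 ‖ 17.78 = 3.391 MΩ.
First divider: V_A = V_CC · 3.391/(7.05 + 3.391) = 7.275 V.
Then the unloaded second divider: V_B = V_A × R4/(R3+R4) = 7.275 × 0.8380 = 6.096 V.

V_B ≈ 6.10 V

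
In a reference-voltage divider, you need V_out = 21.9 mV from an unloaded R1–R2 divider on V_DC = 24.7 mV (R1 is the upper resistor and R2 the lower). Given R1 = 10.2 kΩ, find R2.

R2 ≈ 79.8 kΩ

V_out/V_DC = R2/(R1+R2) = 0.8866.
R2 = R1 · 0.8866/(1 − 0.8866) = 79.78 kΩ.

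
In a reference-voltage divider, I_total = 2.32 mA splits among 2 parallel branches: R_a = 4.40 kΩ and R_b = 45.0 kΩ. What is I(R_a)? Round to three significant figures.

I ≈ 2.11 mA

With just two branches, the current splits inversely with resistance.
So I = 2.32 × 45.0/49.40 = 2.113 mA.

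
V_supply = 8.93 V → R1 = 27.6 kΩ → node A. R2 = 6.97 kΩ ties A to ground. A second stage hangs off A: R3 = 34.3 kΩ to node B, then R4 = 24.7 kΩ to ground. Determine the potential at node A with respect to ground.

V_A ≈ 1.65 V

Looking into the second stage from A: R3 + R4 = 59.00 kΩ appears in parallel with R2.
R2 ‖ (R3+R4) = 6.234 kΩ.
First divider: V_A = V_supply · 6.234/(27.6 + 6.234) = 1.645 V.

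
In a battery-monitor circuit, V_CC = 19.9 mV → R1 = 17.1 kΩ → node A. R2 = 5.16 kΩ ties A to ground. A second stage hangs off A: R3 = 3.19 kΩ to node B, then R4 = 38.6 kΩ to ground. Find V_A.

The second stage (R3 + R4 = 41.79 kΩ) loads node A in parallel with R2.
R2 ‖ (R3+R4) = 4.593 kΩ.
So V_A = 19.9 × 0.2117 = 4.213 mV.

V_A ≈ 4.21 mV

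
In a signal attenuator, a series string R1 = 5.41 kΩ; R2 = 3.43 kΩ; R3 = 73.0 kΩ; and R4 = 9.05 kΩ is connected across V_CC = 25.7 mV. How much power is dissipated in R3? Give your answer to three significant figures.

ΣR = 90.89 kΩ → I = 25.7/90.89 = 0.2828 µA.
P(R3) = I²·R3 = (0.2828)² × 73.0 = 5.837 nW.

P ≈ 5.84 nW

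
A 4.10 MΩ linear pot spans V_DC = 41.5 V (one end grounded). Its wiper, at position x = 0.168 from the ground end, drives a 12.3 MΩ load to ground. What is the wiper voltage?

The pot divides into 3.411 MΩ above the wiper and 0.6888 MΩ below.
Lower segment in parallel with the load: 0.6888 ‖ 12.3 = 0.6523 MΩ.
V_out = 41.5 × 0.6523/(3.411 + 0.6523) = 6.662 V.

V_out ≈ 6.66 V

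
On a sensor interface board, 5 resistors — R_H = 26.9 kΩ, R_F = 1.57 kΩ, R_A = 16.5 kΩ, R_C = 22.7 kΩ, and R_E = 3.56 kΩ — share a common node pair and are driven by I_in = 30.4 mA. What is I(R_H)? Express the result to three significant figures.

Conductances: ΣG = 1/26.9 + 1/1.57 + 1/16.5 + 1/22.7 + 1/3.56 = 1.060 (1/kΩ).
R_H takes the fraction G_k/ΣG = 0.03717/1.060 = 0.03508, so I = 30.4 × 0.03508 = 1.066 mA.

I ≈ 1.07 mA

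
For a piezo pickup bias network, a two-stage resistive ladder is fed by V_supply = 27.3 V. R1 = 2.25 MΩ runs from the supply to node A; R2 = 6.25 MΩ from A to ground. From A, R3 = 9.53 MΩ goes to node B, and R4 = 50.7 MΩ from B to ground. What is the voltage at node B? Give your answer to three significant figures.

V_B ≈ 16.4 V

The second stage (R3 + R4 = 60.23 MΩ) loads node A in parallel with R2.
Effective lower resistance at A: R2 ‖ 60.23 = 5.662 MΩ.
So V_A = 27.3 × 0.7156 = 19.54 V.
Then the unloaded second divider: V_B = V_A × R4/(R3+R4) = 19.54 × 0.8418 = 16.45 V.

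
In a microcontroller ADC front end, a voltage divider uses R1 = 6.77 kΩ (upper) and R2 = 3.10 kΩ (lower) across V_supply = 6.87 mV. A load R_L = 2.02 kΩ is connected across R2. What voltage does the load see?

V_out ≈ 1.05 mV

R2 ‖ R_L = (3.10 × 2.02)/(3.10 + 2.02) = 1.223 kΩ.
Now apply the divider: V_out = 6.87 × 0.1530 = 1.051 mV.
(Unloaded it would be 2.16 mV; the load pulls it down.)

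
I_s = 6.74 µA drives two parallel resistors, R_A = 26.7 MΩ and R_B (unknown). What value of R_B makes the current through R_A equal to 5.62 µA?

R_B ≈ 134 MΩ

Two-branch current divider: I_A = I_s · R_B/(R_A + R_B).
With f = 0.8338, R_B = R_A · f/(1−f) = 26.7 × 5.018 = 134.0 MΩ.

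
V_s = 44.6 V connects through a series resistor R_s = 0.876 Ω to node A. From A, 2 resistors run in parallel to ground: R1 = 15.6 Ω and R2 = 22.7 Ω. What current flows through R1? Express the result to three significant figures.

Parallel bank: R_p = 1/(1/15.6 + 1/22.7) = 9.246 Ω.
V_A by voltage divider: V_A = 44.6 × 9.246/(0.876 + 9.246) = 40.74 V.
I(R1) = V_A / R1 = 40.74/15.6 = 2.612 A.
(Check via current divider: I_total = 4.406 A; share G_k/ΣG = 0.5927 → same result.)

I ≈ 2.61 A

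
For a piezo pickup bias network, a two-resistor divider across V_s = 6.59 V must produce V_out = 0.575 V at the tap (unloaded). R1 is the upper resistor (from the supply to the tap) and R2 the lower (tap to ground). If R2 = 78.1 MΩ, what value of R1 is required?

R1 ≈ 817 MΩ

The divider ratio is R2/(R1+R2) = 0.575/6.59 = 0.08725.
R1 = R2·(1/k − 1) = 78.1 × 10.46 = 817.0 MΩ.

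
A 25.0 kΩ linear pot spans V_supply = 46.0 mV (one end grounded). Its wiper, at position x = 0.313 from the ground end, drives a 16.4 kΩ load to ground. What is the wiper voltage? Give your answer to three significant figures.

V_out ≈ 10.8 mV

Split the track: R_lower = x·R_p = 7.825 kΩ, R_upper = (1−x)·R_p = 17.18 kΩ.
R_L loads the lower segment: effective lower R = 5.297 kΩ.
V_out = 46.0 × 5.297/(17.18 + 5.297) = 10.84 mV.
(Unloaded: V_out = x·V_supply = 14.4 mV.)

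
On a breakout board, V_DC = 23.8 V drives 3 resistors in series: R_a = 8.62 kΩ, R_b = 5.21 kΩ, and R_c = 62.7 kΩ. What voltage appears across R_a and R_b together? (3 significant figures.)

V ≈ 4.30 V

ΣR = 8.62 + 5.21 + 62.7 = 76.53 kΩ.
R_{R_a..R_b} = 8.62 + 5.21 = 13.83 kΩ.
V = V_DC · R/ΣR = 23.8 × 0.1807 = 4.301 V.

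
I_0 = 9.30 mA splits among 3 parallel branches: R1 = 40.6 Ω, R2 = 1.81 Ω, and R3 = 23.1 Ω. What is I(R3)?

I ≈ 0.649 mA

ΣG = 1/40.6 + 1/1.81 + 1/23.1 = 0.6204.
R3 takes the fraction G_k/ΣG = 0.04329/0.6204 = 0.06978, so I = 9.30 × 0.06978 = 0.6489 mA.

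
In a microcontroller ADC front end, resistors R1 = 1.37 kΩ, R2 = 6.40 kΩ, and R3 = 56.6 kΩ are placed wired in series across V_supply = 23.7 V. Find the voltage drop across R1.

Series total: ΣR = 1.37 + 6.40 + 56.6 = 64.37 kΩ.
Voltage divider: V = V_supply · (1.370 / 64.37) = 23.7 × 0.02128 = 0.5044 V.

V ≈ 0.504 V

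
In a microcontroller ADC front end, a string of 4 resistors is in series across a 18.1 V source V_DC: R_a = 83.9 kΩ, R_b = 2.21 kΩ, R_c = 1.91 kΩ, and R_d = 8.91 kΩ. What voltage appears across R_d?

Series total: ΣR = 83.9 + 2.21 + 1.91 + 8.91 = 96.93 kΩ.
By the voltage-divider rule, V = 18.1 × 8.910/96.93 = 1.664 V.

V ≈ 1.66 V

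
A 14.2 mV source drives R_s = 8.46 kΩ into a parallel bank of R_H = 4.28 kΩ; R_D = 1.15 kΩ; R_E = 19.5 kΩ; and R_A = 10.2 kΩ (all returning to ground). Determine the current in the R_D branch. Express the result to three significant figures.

Parallel bank: R_p = 1/(1/4.28 + 1/1.15 + 1/19.5 + 1/10.2) = 0.7984 kΩ.
V_A = 14.2 × 0.7984/9.258 = 1.225 mV.
I(R_D) = V_A / R_D = 1.225/1.15 = 1.065 µA.
(Check via current divider: I_total = 1.534 µA; share G_k/ΣG = 0.6942 → same result.)

I ≈ 1.06 µA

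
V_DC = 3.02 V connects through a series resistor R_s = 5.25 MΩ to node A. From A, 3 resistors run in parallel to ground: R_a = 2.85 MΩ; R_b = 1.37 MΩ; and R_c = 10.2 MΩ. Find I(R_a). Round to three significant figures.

Parallel bank: R_p = 1/(1/2.85 + 1/1.37 + 1/10.2) = 0.8483 MΩ.
V_A = 3.02 × 0.8483/6.098 = 0.4201 V.
Branch current I = V_A/R_a = 0.4201/2.85 = 0.1474 µA.
(Check via current divider: I_total = 0.4952 µA; share G_k/ΣG = 0.2976 → same result.)

I ≈ 0.147 µA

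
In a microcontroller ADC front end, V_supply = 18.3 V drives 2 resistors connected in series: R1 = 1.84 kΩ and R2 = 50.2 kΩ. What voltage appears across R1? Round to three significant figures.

Total series resistance ΣR = 1.84 + 50.2 = 52.04 kΩ.
Voltage divider: V = V_supply · (1.840 / 52.04) = 18.3 × 0.03536 = 0.6470 V.

V ≈ 0.647 V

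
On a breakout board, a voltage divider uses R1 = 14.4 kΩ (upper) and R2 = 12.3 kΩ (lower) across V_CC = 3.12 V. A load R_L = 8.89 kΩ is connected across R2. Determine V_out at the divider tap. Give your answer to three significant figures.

V_out ≈ 0.823 V

The load sits in parallel with R2, giving an effective lower resistance R2' = R2·R_L/(R2+R_L) = 5.160 kΩ.
Now apply the divider: V_out = 3.12 × 0.2638 = 0.8231 V.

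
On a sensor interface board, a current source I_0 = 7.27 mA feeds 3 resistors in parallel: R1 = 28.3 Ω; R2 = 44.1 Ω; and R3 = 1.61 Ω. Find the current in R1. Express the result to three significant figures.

I ≈ 0.378 mA

Total conductance ΣG = 1/28.3 + 1/44.1 + 1/1.61 = 0.6791 (units of 1/Ω).
R1 takes the fraction G_k/ΣG = 0.03534/0.6791 = 0.05203, so I = 7.27 × 0.05203 = 0.3783 mA.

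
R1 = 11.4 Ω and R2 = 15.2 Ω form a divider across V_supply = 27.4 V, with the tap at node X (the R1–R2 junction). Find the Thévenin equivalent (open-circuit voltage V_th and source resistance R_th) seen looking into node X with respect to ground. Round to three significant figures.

V_th ≈ 15.7 V, R_th ≈ 6.51 Ω

With X open, the divider is unloaded: V_th = 27.4 × 15.2/26.60 = 15.66 V.
Looking into X with the source shorted: R_th = R1·R2/(R1+R2) = 11.40 × 15.2/26.60 = 6.514 Ω.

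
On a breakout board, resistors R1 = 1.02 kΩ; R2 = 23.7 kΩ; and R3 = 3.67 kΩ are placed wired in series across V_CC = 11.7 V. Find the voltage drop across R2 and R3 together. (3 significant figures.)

V ≈ 11.3 V

ΣR = 1.02 + 23.7 + 3.67 = 28.39 kΩ.
R_{R2..R3} = 23.7 + 3.67 = 27.37 kΩ.
By the voltage-divider rule, V = 11.7 × 27.37/28.39 = 11.28 V.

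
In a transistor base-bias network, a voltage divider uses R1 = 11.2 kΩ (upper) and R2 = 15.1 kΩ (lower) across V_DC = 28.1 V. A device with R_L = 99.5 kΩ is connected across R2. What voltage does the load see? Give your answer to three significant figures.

The load sits in parallel with R2, giving an effective lower resistance R2' = R2·R_L/(R2+R_L) = 13.11 kΩ.
Now apply the divider: V_out = 28.1 × 0.5393 = 15.15 V.
(Unloaded it would be 16.1 V; the load pulls it down.)

V_out ≈ 15.2 V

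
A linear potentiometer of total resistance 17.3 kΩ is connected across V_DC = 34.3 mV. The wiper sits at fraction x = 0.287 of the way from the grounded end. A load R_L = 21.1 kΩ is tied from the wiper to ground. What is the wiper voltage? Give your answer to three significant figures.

The pot divides into 12.33 kΩ above the wiper and 4.965 kΩ below.
Lower segment in parallel with the load: 4.965 ‖ 21.1 = 4.019 kΩ.
V_out = 34.3 × 4.019/(12.33 + 4.019) = 8.430 mV.

V_out ≈ 8.43 mV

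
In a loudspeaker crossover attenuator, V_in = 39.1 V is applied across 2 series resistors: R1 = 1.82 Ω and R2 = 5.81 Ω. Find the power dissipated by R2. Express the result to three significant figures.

P ≈ 153 W

Series current I = V_in/ΣR = 39.1/7.630 = 5.125 A.
V(R2) = I·R = 29.77 V; P = V·I = 29.77 × 5.125 = 152.6 W.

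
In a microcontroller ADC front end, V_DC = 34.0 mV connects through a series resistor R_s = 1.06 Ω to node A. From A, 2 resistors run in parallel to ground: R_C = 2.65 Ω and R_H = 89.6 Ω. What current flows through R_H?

I ≈ 0.269 mA

Equivalent of the parallel group: R_p = 2.574 Ω.
V_A by voltage divider: V_A = 34.0 × 2.574/(1.06 + 2.574) = 24.08 mV.
Branch current I = V_A/R_H = 24.08/89.6 = 0.2688 mA.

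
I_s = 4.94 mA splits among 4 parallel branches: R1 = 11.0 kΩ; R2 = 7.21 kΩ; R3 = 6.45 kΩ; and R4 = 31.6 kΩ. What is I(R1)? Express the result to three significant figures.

I ≈ 1.08 mA

Conductances: ΣG = 1/11.0 + 1/7.21 + 1/6.45 + 1/31.6 = 0.4163 (1/kΩ).
Current divider: I(R1) = I_s · G_k/ΣG = 4.94 × (0.09091/0.4163) = 4.94 × 0.2184 = 1.079 mA.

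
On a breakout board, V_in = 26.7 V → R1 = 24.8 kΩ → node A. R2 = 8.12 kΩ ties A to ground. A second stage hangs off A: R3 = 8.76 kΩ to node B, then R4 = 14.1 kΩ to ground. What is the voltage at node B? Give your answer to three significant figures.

Node A sees R2 in parallel with the series input of stage 2, R3 + R4 = 22.86 kΩ.
R2 ‖ (R3+R4) = 5.992 kΩ.
V_A = 26.7 × 5.992/(24.8 + 5.992) = 5.196 V.
V_B = V_A × 0.6168 = 3.205 V.

V_B ≈ 3.20 V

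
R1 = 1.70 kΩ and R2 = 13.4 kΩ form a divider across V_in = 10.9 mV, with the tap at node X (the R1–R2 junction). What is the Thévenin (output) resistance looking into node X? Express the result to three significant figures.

R_th ≈ 1.51 kΩ

With V_in suppressed (replaced by a short), R_th = R1 ‖ R2 = (1.700 × 13.4)/(1.700 + 13.4) = 1.509 kΩ.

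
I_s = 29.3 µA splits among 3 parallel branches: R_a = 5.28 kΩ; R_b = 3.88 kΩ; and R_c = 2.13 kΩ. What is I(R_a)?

I ≈ 6.05 µA

Conductances: ΣG = 1/5.28 + 1/3.88 + 1/2.13 = 0.9166 (1/kΩ).
Current divider: I(R_a) = I_s · G_k/ΣG = 29.3 × (0.1894/0.9166) = 29.3 × 0.2066 = 6.054 µA.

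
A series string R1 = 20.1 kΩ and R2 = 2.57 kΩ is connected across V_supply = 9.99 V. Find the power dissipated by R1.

P ≈ 3.90 mW

The common current is I = 9.99/22.67 = 0.4407 mA.
P = I²R = 0.1942 × 20.1 = 3.903 mW.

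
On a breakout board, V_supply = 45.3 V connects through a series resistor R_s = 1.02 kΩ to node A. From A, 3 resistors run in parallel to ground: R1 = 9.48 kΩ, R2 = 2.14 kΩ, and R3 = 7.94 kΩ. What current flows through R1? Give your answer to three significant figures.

I ≈ 2.79 mA

Equivalent of the parallel group: R_p = 1.431 kΩ.
Node voltage V_A = V_supply · R_p/(R_s + R_p) = 45.3 × 0.5839 = 26.45 V.
Branch current I = V_A/R1 = 26.45/9.48 = 2.790 mA.
(Check via current divider: I_total = 18.48 mA; share G_k/ΣG = 0.1510 → same result.)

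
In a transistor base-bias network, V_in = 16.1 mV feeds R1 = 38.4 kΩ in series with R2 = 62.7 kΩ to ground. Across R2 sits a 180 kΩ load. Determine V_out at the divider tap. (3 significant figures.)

V_out ≈ 8.82 mV

R2 ‖ R_L = (62.7 × 180)/(62.7 + 180) = 46.50 kΩ.
Now apply the divider: V_out = 16.1 × 0.5477 = 8.818 mV.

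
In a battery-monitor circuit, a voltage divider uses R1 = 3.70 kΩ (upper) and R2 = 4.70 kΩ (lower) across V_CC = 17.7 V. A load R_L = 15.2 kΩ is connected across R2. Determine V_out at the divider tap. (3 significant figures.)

V_out ≈ 8.72 V

The load sits in parallel with R2, giving an effective lower resistance R2' = R2·R_L/(R2+R_L) = 3.590 kΩ.
Voltage divider with the loaded lower leg: V_out = 17.7 × 3.590/(3.70 + 3.590) = 17.7 × 0.4925 = 8.716 V.
(Unloaded it would be 9.90 V; the load pulls it down.)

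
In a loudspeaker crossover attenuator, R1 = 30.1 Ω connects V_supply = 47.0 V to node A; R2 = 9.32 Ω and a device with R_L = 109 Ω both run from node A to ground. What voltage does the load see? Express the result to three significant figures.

V_out ≈ 10.4 V

First combine the lower leg with the load: R2 ‖ R_L = 8.586 Ω.
Now apply the divider: V_out = 47.0 × 0.2219 = 10.43 V.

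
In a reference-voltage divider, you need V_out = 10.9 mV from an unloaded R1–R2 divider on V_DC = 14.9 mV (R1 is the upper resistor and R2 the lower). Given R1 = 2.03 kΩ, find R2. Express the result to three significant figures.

The divider ratio is R2/(R1+R2) = 10.9/14.9 = 0.7315.
So R2 = R1 · V_out/(V_DC − V_out) = 2.03 × 10.9/(14.9 − 10.9) = 2.03 × 2.725 = 5.532 kΩ.

R2 ≈ 5.53 kΩ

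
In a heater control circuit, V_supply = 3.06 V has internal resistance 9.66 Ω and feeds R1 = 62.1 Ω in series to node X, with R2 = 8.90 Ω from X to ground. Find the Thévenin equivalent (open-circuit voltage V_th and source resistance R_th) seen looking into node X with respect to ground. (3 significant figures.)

R1' = 9.66 + 62.1 = 71.76 Ω (source resistance + R1).
V_th is the unloaded tap voltage: V_supply · R2/(R1'+R2) = 3.06 × 0.1103 = 0.3376 V.
Looking into X with the source shorted: R_th = R1'·R2/(R1'+R2) = 71.76 × 8.90/80.66 = 7.918 Ω.

V_th ≈ 0.338 V, R_th ≈ 7.92 Ω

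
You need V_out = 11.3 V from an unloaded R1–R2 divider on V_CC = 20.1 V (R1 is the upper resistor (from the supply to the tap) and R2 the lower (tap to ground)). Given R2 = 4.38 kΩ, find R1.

R1 ≈ 3.41 kΩ

Required fraction k = V_out/V_CC = 0.5622.
So R1 = R2 · (V_CC/V_out − 1) = 4.38 × (20.1/11.3 − 1) = 4.38 × 0.7788 = 3.411 kΩ.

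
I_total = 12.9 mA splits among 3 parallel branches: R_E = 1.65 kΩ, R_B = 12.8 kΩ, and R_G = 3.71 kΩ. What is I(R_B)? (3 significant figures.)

I ≈ 1.06 mA

Total conductance ΣG = 1/1.65 + 1/12.8 + 1/3.71 = 0.9537 (units of 1/kΩ).
By the current-divider rule, I = I_total · G_k/ΣG = 12.9 × 0.08192 = 1.057 mA.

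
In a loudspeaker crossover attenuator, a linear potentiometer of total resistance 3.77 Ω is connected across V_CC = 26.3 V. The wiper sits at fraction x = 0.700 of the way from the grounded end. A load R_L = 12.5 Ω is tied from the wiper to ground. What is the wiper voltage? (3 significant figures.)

V_out ≈ 17.3 V

The pot divides into 1.131 Ω above the wiper and 2.639 Ω below.
Lower segment in parallel with the load: 2.639 ‖ 12.5 = 2.179 Ω.
V_out = 26.3 × 2.179/(1.131 + 2.179) = 17.31 V.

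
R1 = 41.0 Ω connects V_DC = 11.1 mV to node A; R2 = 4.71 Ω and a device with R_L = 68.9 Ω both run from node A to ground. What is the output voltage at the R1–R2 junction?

R2 ‖ R_L = (4.71 × 68.9)/(4.71 + 68.9) = 4.409 Ω.
Voltage divider with the loaded lower leg: V_out = 11.1 × 4.409/(41.0 + 4.409) = 11.1 × 0.09709 = 1.078 mV.

V_out ≈ 1.08 mV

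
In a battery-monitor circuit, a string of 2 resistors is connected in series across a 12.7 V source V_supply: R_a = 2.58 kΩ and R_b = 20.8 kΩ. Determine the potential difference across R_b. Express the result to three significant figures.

ΣR = 2.58 + 20.8 = 23.38 kΩ.
By the voltage-divider rule, V = 12.7 × 20.80/23.38 = 11.30 V.

V ≈ 11.3 V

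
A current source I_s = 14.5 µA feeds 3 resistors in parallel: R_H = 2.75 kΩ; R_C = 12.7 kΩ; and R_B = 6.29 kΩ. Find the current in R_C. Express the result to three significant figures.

ΣG = 1/2.75 + 1/12.7 + 1/6.29 = 0.6014.
R_C takes the fraction G_k/ΣG = 0.07874/0.6014 = 0.1309, so I = 14.5 × 0.1309 = 1.899 µA.

I ≈ 1.90 µA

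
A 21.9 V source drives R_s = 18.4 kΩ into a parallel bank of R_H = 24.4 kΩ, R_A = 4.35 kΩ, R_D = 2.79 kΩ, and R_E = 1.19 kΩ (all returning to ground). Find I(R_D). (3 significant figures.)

I ≈ 0.280 mA

Combine the parallel branches: R_p = (1/24.4 + 1/4.35 + 1/2.79 + 1/1.19)⁻¹ = 0.6804 kΩ.
V_A by voltage divider: V_A = 21.9 × 0.6804/(18.4 + 0.6804) = 0.7810 V.
I(R_D) = V_A / R_D = 0.7810/2.79 = 0.2799 mA.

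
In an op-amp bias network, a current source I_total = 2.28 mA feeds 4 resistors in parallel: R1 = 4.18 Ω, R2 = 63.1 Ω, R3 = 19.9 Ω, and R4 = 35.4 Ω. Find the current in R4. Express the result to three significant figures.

Conductances: ΣG = 1/4.18 + 1/63.1 + 1/19.9 + 1/35.4 = 0.3336 (1/Ω).
By the current-divider rule, I = I_total · G_k/ΣG = 2.28 × 0.08468 = 0.1931 mA.

I ≈ 0.193 mA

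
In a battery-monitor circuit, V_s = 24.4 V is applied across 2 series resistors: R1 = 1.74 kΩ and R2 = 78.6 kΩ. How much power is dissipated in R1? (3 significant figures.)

ΣR = 80.34 kΩ → I = 24.4/80.34 = 0.3037 mA.
P(R1) = I²·R1 = (0.3037)² × 1.74 = 0.1605 mW.

P ≈ 0.160 mW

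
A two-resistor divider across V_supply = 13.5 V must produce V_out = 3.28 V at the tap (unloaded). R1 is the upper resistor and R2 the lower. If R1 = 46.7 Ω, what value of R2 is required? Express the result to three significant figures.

R2 ≈ 15.0 Ω

V_out/V_supply = R2/(R1+R2) = 0.2430.
R2 = R1 · 0.2430/(1 − 0.2430) = 14.99 Ω.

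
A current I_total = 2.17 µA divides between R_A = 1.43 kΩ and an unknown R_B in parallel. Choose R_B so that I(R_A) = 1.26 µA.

In a two-way split, I_A/I_total = R_B/(R_A + R_B).
With f = 0.5806, R_B = R_A · f/(1−f) = 1.43 × 1.385 = 1.980 kΩ.

R_B ≈ 1.98 kΩ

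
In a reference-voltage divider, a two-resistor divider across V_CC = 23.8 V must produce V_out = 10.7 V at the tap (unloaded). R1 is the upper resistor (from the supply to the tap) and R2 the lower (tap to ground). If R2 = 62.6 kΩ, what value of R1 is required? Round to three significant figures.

The divider ratio is R2/(R1+R2) = 10.7/23.8 = 0.4496.
So R1 = R2 · (V_CC/V_out − 1) = 62.6 × (23.8/10.7 − 1) = 62.6 × 1.224 = 76.64 kΩ.

R1 ≈ 76.6 kΩ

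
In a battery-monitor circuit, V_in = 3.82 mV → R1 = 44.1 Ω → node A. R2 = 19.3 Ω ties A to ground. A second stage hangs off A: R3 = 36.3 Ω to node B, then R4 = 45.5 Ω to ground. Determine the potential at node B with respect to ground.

Looking into the second stage from A: R3 + R4 = 81.80 Ω appears in parallel with R2.
R2 ‖ (R3+R4) = 15.62 Ω.
So V_A = 3.82 × 0.2615 = 0.9989 mV.
Then the unloaded second divider: V_B = V_A × R4/(R3+R4) = 0.9989 × 0.5562 = 0.5556 mV.

V_B ≈ 0.556 mV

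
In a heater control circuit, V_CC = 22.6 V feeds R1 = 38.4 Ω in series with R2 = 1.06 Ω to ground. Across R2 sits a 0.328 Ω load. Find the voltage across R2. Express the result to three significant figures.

V_out ≈ 0.146 V

First combine the lower leg with the load: R2 ‖ R_L = 0.2505 Ω.
Then V_out = V_CC · R2'/(R1 + R2') = 22.6 × 0.2505/38.65 = 0.1465 V.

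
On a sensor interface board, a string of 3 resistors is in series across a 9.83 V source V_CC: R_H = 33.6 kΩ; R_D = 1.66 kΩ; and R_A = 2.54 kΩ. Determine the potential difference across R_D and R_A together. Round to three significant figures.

V ≈ 1.09 V

ΣR = 33.6 + 1.66 + 2.54 = 37.80 kΩ.
R_{R_D..R_A} = 1.66 + 2.54 = 4.200 kΩ.
Voltage divider: V = V_CC · (4.200 / 37.80) = 9.83 × 0.1111 = 1.092 V.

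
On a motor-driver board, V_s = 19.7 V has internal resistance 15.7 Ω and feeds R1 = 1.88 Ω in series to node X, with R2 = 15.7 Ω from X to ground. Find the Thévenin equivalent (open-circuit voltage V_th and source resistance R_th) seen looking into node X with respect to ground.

V_th ≈ 9.29 V, R_th ≈ 8.29 Ω

R1' = 15.7 + 1.88 = 17.58 Ω (source resistance + R1).
With X open, the divider is unloaded: V_th = 19.7 × 15.7/33.28 = 9.294 V.
Zeroing V_s shorts the top of R1' to ground, so R_th = R1' ‖ R2 = 8.293 Ω.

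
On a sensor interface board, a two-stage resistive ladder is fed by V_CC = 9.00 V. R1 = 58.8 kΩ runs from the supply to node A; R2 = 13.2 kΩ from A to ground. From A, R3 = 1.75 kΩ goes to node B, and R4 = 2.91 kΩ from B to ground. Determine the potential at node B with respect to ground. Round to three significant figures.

Node A sees R2 in parallel with the series input of stage 2, R3 + R4 = 4.660 kΩ.
Effective lower resistance at A: R2 ‖ 4.660 = 3.444 kΩ.
V_A = 9.00 × 3.444/(58.8 + 3.444) = 0.4980 V.
V_B = V_A × 0.6245 = 0.3110 V.

V_B ≈ 0.311 V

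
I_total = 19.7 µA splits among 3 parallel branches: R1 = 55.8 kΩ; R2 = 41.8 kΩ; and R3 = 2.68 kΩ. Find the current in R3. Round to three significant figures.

I ≈ 17.7 µA

ΣG = 1/55.8 + 1/41.8 + 1/2.68 = 0.4150.
By the current-divider rule, I = I_total · G_k/ΣG = 19.7 × 0.8992 = 17.71 µA.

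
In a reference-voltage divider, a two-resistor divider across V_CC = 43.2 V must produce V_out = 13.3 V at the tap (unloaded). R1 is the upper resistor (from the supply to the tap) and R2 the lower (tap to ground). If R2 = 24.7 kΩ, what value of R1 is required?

The divider ratio is R2/(R1+R2) = 13.3/43.2 = 0.3079.
So R1 = R2 · (V_CC/V_out − 1) = 24.7 × (43.2/13.3 − 1) = 24.7 × 2.248 = 55.53 kΩ.

R1 ≈ 55.5 kΩ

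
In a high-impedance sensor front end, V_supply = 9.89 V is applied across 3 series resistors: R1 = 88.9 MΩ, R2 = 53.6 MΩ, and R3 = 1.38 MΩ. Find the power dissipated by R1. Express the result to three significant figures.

P ≈ 0.420 µW

The common current is I = 9.89/143.9 = 0.06874 µA.
V(R1) = I·R = 6.111 V; P = V·I = 6.111 × 0.06874 = 0.4200 µW.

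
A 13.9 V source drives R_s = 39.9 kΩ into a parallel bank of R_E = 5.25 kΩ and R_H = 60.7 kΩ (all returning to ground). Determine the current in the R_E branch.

I ≈ 0.286 mA

Combine the parallel branches: R_p = (1/5.25 + 1/60.7)⁻¹ = 4.832 kΩ.
V_A by voltage divider: V_A = 13.9 × 4.832/(39.9 + 4.832) = 1.502 V.
Branch current I = V_A/R_E = 1.502/5.25 = 0.2860 mA.
(Equivalently: I_total = 0.3107 mA, then current-divider fraction G_k/ΣG = 0.9204.)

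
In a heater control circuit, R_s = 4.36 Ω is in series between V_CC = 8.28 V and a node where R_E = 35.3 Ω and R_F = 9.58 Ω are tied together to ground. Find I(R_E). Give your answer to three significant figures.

Combine the parallel branches: R_p = (1/35.3 + 1/9.58)⁻¹ = 7.535 Ω.
Node voltage V_A = V_CC · R_p/(R_s + R_p) = 8.28 × 0.6335 = 5.245 V.
I(R_E) = V_A / R_E = 5.245/35.3 = 0.1486 A.
(Equivalently: I_total = 0.6961 A, then current-divider fraction G_k/ΣG = 0.2135.)

I ≈ 0.149 A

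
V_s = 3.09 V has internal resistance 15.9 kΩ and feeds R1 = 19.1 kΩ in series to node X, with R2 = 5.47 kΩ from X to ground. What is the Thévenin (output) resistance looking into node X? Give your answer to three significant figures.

R_th ≈ 4.73 kΩ

R1' = 15.9 + 19.1 = 35.00 kΩ (source resistance + R1).
Zeroing V_s shorts the top of R1' to ground, so R_th = R1' ‖ R2 = 4.731 kΩ.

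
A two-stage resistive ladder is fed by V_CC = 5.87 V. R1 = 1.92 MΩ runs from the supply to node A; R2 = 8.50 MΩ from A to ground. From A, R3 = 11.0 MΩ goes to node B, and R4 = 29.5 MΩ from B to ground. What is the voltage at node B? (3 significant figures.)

Node A sees R2 in parallel with the series input of stage 2, R3 + R4 = 40.50 MΩ.
R2 ‖ (R3+R4) = 7.026 MΩ.
First divider: V_A = V_CC · 7.026/(1.92 + 7.026) = 4.610 V.
V_B = V_A × 0.7284 = 3.358 V.

V_B ≈ 3.36 V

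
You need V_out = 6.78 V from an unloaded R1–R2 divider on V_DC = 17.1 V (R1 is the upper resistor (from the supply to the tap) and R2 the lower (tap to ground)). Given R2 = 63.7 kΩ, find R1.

R1 ≈ 97.0 kΩ

The divider ratio is R2/(R1+R2) = 6.78/17.1 = 0.3965.
Rearranging, R1 = R2·(1−k)/k = 63.7 × 1.522 = 96.96 kΩ.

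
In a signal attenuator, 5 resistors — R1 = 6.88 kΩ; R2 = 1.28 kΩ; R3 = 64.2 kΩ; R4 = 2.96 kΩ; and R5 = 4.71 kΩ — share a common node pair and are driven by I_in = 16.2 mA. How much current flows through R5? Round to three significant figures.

I ≈ 2.30 mA

Total conductance ΣG = 1/6.88 + 1/1.28 + 1/64.2 + 1/2.96 + 1/4.71 = 1.492 (units of 1/kΩ).
Current divider: I(R5) = I_in · G_k/ΣG = 16.2 × (0.2123/1.492) = 16.2 × 0.1423 = 2.305 mA.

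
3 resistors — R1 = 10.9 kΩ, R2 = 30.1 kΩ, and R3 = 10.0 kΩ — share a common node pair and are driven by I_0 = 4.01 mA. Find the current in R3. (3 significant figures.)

I ≈ 1.78 mA

Conductances: ΣG = 1/10.9 + 1/30.1 + 1/10.0 = 0.2250 (1/kΩ).
Current divider: I(R3) = I_0 · G_k/ΣG = 4.01 × (0.1000/0.2250) = 4.01 × 0.4445 = 1.782 mA.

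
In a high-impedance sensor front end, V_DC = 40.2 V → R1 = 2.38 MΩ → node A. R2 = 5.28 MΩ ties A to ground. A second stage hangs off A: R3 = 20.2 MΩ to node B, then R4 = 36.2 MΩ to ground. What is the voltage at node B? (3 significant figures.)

Looking into the second stage from A: R3 + R4 = 56.40 MΩ appears in parallel with R2.
R2 ‖ (R3+R4) = 4.828 MΩ.
First divider: V_A = V_DC · 4.828/(2.38 + 4.828) = 26.93 V.
V_B = V_A × 0.6418 = 17.28 V.

V_B ≈ 17.3 V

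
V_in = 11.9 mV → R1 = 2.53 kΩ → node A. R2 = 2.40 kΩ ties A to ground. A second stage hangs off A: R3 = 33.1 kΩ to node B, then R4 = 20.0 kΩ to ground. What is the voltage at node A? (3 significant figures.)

V_A ≈ 5.66 mV

Looking into the second stage from A: R3 + R4 = 53.10 kΩ appears in parallel with R2.
Effective lower resistance at A: R2 ‖ 53.10 = 2.296 kΩ.
So V_A = 11.9 × 0.4758 = 5.662 mV.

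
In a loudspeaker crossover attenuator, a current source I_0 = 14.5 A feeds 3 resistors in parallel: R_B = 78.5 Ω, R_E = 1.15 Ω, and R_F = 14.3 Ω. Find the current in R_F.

I ≈ 1.06 A

ΣG = 1/78.5 + 1/1.15 + 1/14.3 = 0.9522.
Current divider: I(R_F) = I_0 · G_k/ΣG = 14.5 × (0.06993/0.9522) = 14.5 × 0.07344 = 1.065 A.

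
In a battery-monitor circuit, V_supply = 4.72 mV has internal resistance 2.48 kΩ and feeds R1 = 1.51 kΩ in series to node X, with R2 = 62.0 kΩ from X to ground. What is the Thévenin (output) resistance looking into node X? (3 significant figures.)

R1' = 2.48 + 1.51 = 3.990 kΩ (source resistance + R1).
Zeroing V_supply shorts the top of R1' to ground, so R_th = R1' ‖ R2 = 3.749 kΩ.

R_th ≈ 3.75 kΩ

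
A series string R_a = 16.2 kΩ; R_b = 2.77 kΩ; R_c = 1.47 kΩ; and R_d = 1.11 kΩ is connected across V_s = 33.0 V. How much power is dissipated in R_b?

P ≈ 6.50 mW

ΣR = 21.55 kΩ → I = 33.0/21.55 = 1.531 mA.
V(R_b) = I·R = 4.242 V; P = V·I = 4.242 × 1.531 = 6.496 mW.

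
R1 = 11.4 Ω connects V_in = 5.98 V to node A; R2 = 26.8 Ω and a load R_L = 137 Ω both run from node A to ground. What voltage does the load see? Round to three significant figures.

V_out ≈ 3.96 V

The load sits in parallel with R2, giving an effective lower resistance R2' = R2·R_L/(R2+R_L) = 22.42 Ω.
Voltage divider with the loaded lower leg: V_out = 5.98 × 22.42/(11.4 + 22.42) = 5.98 × 0.6629 = 3.964 V.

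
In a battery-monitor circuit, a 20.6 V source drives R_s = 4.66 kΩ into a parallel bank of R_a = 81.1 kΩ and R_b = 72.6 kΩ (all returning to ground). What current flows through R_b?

I ≈ 0.253 mA

Equivalent of the parallel group: R_p = 38.31 kΩ.
Node voltage V_A = V_DC · R_p/(R_s + R_p) = 20.6 × 0.8915 = 18.37 V.
I(R_b) = V_A / R_b = 18.37/72.6 = 0.2530 mA.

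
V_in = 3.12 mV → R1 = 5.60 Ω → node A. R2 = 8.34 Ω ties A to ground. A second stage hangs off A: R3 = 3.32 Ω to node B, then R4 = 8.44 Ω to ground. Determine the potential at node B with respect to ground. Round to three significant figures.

Looking into the second stage from A: R3 + R4 = 11.76 Ω appears in parallel with R2.
Effective lower resistance at A: R2 ‖ 11.76 = 4.880 Ω.
V_A = 3.12 × 4.880/(5.60 + 4.880) = 1.453 mV.
Then the unloaded second divider: V_B = V_A × R4/(R3+R4) = 1.453 × 0.7177 = 1.043 mV.

V_B ≈ 1.04 mV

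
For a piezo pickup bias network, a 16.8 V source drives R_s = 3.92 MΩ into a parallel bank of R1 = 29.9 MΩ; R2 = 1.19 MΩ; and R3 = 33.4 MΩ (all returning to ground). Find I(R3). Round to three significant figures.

I ≈ 0.111 µA

Combine the parallel branches: R_p = (1/29.9 + 1/1.19 + 1/33.4)⁻¹ = 1.107 MΩ.
V_A = 16.8 × 1.107/5.027 = 3.698 V.
I(R3) = V_A / R3 = 3.698/33.4 = 0.1107 µA.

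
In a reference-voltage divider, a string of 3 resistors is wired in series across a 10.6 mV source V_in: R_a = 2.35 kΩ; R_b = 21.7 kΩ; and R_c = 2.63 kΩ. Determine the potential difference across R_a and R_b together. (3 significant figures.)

V ≈ 9.56 mV

Series total: ΣR = 2.35 + 21.7 + 2.63 = 26.68 kΩ.
R_{R_a..R_b} = 2.35 + 21.7 = 24.05 kΩ.
By the voltage-divider rule, V = 10.6 × 24.05/26.68 = 9.555 mV.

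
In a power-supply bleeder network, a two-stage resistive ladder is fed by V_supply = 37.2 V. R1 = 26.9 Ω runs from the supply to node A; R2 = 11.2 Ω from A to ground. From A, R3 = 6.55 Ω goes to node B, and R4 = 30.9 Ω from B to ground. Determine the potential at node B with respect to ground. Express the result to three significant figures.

Looking into the second stage from A: R3 + R4 = 37.45 Ω appears in parallel with R2.
Effective lower resistance at A: R2 ‖ 37.45 = 8.622 Ω.
First divider: V_A = V_supply · 8.622/(26.9 + 8.622) = 9.029 V.
Then the unloaded second divider: V_B = V_A × R4/(R3+R4) = 9.029 × 0.8251 = 7.450 V.

V_B ≈ 7.45 V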